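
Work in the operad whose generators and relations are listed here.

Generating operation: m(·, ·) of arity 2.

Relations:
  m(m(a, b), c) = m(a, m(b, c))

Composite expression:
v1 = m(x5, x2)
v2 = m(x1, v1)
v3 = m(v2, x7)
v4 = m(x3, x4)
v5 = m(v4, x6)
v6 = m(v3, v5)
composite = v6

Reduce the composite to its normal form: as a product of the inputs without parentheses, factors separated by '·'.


x1 · x5 · x2 · x7 · x3 · x4 · x6

Every regrouping of m is equal, so read the x-inputs in written order.
m(x5, x2) linearizes to x5 · x2
m(x1, m(x5, x2)) linearizes to x1 · x5 · x2
m(m(x1, m(x5, x2)), x7) linearizes to x1 · x5 · x2 · x7
m(x3, x4) linearizes to x3 · x4
m(m(x3, x4), x6) linearizes to x3 · x4 · x6
m(m(m(x1, m(x5, x2)), x7), m(m(x3, x4), x6)) linearizes to x1 · x5 · x2 · x7 · x3 · x4 · x6


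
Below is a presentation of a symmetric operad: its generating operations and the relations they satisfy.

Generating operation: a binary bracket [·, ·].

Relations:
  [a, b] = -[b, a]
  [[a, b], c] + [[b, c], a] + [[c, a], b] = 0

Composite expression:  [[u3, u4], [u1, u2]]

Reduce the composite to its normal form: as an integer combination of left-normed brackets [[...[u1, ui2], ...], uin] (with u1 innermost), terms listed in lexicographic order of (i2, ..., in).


-[[[u1, u2], u3], u4] + [[[u1, u2], u4], u3]

Skip Jacobi rewriting: expand, keep u1-initial words, read off terms.
Composite bracket: [[u3, u4], [u1, u2]]
Each bracket splits as ab - ba, giving 8 signed words (2^3 = 8).
Words beginning with u1 determine it all:
  u1u2u3u4 (sign -1) contributes -[[[u1, u2], u3], u4]
  u1u2u4u3 (sign +1) contributes +[[[u1, u2], u4], u3]


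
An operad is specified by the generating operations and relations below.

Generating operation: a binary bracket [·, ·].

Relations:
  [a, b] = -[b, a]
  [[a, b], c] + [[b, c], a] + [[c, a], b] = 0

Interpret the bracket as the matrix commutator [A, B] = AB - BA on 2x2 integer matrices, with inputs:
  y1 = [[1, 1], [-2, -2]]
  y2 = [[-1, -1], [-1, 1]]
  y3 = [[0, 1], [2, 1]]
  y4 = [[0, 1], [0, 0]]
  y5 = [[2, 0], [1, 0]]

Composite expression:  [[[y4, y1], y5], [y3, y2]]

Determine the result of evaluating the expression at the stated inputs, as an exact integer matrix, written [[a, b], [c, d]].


[y4, y1] = [[-2, -3], [0, 2]]
[[y4, y1], y5] = [[-3, 6], [4, 3]]
[y3, y2] = [[1, 3], [-5, -1]]
[[[y4, y1], y5], [y3, y2]] = [[-42, -30], [-22, 42]]

[[-42, -30], [-22, 42]]


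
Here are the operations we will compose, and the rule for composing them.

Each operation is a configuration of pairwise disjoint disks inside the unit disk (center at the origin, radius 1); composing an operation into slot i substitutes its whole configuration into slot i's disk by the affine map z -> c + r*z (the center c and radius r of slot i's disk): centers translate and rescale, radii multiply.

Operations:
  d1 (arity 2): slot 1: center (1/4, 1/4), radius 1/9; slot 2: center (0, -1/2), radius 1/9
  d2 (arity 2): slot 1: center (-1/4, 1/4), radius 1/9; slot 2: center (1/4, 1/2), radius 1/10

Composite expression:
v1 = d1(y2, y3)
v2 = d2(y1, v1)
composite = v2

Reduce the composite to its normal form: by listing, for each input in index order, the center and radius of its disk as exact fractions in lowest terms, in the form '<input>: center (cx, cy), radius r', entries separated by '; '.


Only the slot chain above each y matters under d2; compose those maps.
y1 passes through 1 substitution, ending at center (-1/4, 1/4), radius 1/9
y2 passes through 2 substitutions, ending at center (11/40, 21/40), radius 1/90
y3 passes through 2 substitutions, ending at center (1/4, 9/20), radius 1/90

y1: center (-1/4, 1/4), radius 1/9; y2: center (11/40, 21/40), radius 1/90; y3: center (1/4, 9/20), radius 1/90


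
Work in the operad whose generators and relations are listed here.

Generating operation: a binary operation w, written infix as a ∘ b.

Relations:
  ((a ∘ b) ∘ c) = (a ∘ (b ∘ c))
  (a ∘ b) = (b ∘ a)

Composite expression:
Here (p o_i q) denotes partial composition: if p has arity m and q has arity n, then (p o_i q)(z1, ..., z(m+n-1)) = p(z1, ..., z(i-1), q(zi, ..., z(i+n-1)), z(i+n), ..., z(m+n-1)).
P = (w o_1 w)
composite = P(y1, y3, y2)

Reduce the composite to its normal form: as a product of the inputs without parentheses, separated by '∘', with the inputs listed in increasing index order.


Both nesting and order wash out for w; what remains is which y's occur.
(y1 ∘ y3) linearizes to y1 ∘ y3
((y1 ∘ y3) ∘ y2) linearizes to y1 ∘ y3 ∘ y2
putting the inputs in ascending order: y1 ∘ y2 ∘ y3

y1 ∘ y2 ∘ y3


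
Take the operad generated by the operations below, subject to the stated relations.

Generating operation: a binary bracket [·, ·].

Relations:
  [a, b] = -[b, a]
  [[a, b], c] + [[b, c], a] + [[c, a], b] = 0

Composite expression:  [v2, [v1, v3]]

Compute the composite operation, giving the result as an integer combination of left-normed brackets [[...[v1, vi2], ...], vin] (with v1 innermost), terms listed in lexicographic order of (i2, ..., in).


-[[v1, v3], v2]


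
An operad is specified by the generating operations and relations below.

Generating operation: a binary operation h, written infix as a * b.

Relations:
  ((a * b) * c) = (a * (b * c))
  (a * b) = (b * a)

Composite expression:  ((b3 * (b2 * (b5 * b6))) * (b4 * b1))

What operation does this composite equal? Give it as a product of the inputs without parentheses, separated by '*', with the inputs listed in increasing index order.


Reordering under h is free, so list the b-inputs canonically.
(b5 * b6) linearizes to b5 * b6
(b2 * (b5 * b6)) linearizes to b2 * b5 * b6
(b3 * (b2 * (b5 * b6))) linearizes to b3 * b2 * b5 * b6
(b4 * b1) linearizes to b4 * b1
((b3 * (b2 * (b5 * b6))) * (b4 * b1)) linearizes to b3 * b2 * b5 * b6 * b4 * b1
rearranged into index order: b1 * b2 * b3 * b4 * b5 * b6

b1 * b2 * b3 * b4 * b5 * b6


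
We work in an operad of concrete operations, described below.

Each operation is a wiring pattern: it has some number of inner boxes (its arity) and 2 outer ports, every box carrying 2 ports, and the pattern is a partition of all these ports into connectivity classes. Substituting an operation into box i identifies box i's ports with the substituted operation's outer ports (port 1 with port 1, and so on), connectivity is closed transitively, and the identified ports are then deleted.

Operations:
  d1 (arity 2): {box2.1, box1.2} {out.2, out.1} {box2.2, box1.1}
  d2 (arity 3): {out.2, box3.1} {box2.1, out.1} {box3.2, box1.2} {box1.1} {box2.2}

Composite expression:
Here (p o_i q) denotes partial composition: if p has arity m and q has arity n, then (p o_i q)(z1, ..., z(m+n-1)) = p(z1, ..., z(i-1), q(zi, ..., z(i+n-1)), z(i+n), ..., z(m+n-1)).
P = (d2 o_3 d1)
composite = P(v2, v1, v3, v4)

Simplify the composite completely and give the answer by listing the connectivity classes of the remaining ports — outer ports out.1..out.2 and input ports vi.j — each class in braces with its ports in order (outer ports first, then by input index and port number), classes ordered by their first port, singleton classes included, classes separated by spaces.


Reachability decides: close wires over d2-identified ports.
composing d1 on (v3, v4), with out.j its own outer ports: {out.1, out.2} {v3.1, v4.2} {v3.2, v4.1}
composing d2 on (v2, v1, v3, v4), with out.j its own outer ports: {out.1, v1.1} {out.2, v2.2} {v1.2} {v2.1} {v3.1, v4.2} {v3.2, v4.1}

{out.1, v1.1} {out.2, v2.2} {v1.2} {v2.1} {v3.1, v4.2} {v3.2, v4.1}


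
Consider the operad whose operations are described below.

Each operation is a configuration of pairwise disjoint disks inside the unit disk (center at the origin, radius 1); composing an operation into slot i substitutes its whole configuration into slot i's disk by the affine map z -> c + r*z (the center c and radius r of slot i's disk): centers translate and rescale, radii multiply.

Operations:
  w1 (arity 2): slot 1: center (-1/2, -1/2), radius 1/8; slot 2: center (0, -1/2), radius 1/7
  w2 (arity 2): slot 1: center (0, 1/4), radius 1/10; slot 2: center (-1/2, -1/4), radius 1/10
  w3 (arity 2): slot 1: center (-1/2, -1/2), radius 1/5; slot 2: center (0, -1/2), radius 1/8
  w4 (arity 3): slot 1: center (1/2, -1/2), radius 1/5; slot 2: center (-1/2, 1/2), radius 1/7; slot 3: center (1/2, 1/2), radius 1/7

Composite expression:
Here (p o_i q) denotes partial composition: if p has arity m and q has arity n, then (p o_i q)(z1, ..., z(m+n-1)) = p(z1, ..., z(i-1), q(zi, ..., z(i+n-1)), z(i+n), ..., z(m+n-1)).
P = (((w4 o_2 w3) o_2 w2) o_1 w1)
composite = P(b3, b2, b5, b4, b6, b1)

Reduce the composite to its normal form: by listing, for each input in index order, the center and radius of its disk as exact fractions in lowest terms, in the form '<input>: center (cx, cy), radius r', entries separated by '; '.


b1: center (1/2, 1/2), radius 1/7; b2: center (1/2, -3/5), radius 1/35; b3: center (2/5, -3/5), radius 1/40; b4: center (-41/70, 59/140), radius 1/350; b5: center (-4/7, 61/140), radius 1/350; b6: center (-1/2, 3/7), radius 1/56


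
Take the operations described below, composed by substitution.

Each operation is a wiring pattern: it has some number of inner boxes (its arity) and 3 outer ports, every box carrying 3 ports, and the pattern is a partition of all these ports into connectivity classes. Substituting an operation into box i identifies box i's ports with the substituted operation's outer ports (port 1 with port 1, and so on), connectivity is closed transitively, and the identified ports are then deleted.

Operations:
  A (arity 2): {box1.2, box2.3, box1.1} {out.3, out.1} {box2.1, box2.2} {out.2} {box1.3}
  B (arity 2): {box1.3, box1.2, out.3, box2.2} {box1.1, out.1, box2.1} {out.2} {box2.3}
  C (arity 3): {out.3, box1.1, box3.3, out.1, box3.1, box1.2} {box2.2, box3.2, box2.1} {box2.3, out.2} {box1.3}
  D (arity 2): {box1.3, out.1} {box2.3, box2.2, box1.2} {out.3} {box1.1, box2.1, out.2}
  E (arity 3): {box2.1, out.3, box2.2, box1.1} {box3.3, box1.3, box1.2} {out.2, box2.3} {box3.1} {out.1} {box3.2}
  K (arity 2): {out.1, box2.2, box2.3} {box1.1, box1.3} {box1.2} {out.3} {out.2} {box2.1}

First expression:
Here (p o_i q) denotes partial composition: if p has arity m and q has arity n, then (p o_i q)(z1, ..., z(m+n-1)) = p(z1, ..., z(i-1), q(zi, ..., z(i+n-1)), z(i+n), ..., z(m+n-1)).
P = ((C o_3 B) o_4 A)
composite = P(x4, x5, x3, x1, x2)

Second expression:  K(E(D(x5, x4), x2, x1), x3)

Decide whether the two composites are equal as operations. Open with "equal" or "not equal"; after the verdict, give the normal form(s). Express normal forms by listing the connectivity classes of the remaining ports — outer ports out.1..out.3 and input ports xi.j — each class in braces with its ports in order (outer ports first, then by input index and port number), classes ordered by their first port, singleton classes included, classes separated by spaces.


not equal — first {out.1, out.3, x3.1, x3.2, x3.3, x4.1, x4.2} {out.2, x5.3} {x1.1, x1.2, x2.3} {x1.3} {x2.1, x2.2} {x4.3} {x5.1, x5.2}, second {out.1, x3.2, x3.3} {out.2} {out.3} {x1.1} {x1.2} {x1.3, x4.1, x5.1} {x2.1, x2.2, x5.3} {x2.3} {x3.1} {x4.2, x4.3, x5.2}

The first expression reduces to {out.1, out.3, x3.1, x3.2, x3.3, x4.1, x4.2} {out.2, x5.3} {x1.1, x1.2, x2.3} {x1.3} {x2.1, x2.2} {x4.3} {x5.1, x5.2}
The second expression reduces to {out.1, x3.2, x3.3} {out.2} {out.3} {x1.1} {x1.2} {x1.3, x4.1, x5.1} {x2.1, x2.2, x5.3} {x2.3} {x3.1} {x4.2, x4.3, x5.2}
They disagree, so not equal.


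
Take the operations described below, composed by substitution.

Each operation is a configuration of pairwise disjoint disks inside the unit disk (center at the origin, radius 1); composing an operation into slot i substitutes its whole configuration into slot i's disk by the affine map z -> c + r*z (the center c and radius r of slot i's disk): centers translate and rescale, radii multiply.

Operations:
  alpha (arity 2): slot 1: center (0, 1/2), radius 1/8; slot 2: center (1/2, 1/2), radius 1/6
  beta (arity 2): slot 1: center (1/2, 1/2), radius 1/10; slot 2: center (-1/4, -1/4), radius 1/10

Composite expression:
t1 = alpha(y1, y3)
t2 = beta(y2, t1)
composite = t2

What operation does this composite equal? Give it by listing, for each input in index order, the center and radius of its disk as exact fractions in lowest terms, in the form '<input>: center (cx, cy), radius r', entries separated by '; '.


y1: center (-1/4, -1/5), radius 1/80; y2: center (1/2, 1/2), radius 1/10; y3: center (-1/5, -1/5), radius 1/60


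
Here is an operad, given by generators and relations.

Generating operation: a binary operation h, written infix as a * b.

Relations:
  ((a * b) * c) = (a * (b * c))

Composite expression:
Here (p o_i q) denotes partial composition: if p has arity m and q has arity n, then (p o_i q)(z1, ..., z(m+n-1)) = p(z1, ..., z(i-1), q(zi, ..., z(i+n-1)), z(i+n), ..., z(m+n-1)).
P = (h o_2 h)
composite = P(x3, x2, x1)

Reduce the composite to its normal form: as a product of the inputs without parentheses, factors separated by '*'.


x3 * x2 * x1


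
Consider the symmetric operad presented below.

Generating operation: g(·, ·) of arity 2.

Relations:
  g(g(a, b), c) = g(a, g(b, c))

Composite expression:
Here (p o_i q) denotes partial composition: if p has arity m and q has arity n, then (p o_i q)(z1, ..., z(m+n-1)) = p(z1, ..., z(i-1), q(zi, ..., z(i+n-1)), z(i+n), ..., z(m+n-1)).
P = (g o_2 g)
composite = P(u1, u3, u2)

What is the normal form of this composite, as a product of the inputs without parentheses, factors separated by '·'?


u1 · u3 · u2

Associativity of g dissolves the nesting; only the u-input order survives.
g(u3, u2) reduces to u3 · u2
g(u1, g(u3, u2)) reduces to u1 · u3 · u2


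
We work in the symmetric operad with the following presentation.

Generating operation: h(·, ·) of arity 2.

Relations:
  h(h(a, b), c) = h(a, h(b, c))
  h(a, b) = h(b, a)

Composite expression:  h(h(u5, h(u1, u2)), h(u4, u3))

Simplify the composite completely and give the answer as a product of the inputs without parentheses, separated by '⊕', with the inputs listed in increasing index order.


u1 ⊕ u2 ⊕ u3 ⊕ u4 ⊕ u5

Shape and order are irrelevant to h; the u-input set decides.
h(u1, u2) flattens to u1 ⊕ u2
h(u5, h(u1, u2)) flattens to u5 ⊕ u1 ⊕ u2
h(u4, u3) flattens to u4 ⊕ u3
h(h(u5, h(u1, u2)), h(u4, u3)) flattens to u5 ⊕ u1 ⊕ u2 ⊕ u4 ⊕ u3
rearranged into index order: u1 ⊕ u2 ⊕ u3 ⊕ u4 ⊕ u5


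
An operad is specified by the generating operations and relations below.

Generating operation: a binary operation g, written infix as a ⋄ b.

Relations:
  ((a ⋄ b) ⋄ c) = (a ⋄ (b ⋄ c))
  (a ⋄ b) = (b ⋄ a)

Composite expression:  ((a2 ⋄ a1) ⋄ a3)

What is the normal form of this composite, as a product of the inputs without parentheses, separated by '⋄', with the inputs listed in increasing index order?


a1 ⋄ a2 ⋄ a3

Reordering under g is free, so list the a-inputs canonically.
(a2 ⋄ a1) spells out as a2 ⋄ a1
((a2 ⋄ a1) ⋄ a3) spells out as a2 ⋄ a1 ⋄ a3
commutativity sorts the factors: a1 ⋄ a2 ⋄ a3


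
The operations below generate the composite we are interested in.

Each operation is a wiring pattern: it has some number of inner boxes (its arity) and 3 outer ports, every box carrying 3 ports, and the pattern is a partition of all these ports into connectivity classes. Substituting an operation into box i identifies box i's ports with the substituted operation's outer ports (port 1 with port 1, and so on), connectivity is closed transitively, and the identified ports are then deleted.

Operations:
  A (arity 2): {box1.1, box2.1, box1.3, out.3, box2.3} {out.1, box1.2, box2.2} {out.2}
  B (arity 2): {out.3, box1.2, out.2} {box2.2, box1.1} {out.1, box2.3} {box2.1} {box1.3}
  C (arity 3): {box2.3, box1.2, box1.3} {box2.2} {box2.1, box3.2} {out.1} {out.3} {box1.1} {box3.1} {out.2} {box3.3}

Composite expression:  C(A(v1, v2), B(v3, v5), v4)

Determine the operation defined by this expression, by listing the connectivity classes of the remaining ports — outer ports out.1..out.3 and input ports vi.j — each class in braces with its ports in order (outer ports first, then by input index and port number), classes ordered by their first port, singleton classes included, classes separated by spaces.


After gluing at C, chains via deleted ports link the v-ports.
composing A on (v1, v2), with out.j its own outer ports: {out.1, v1.2, v2.2} {out.2} {out.3, v1.1, v1.3, v2.1, v2.3}
composing B on (v3, v5), with out.j its own outer ports: {out.1, v5.3} {out.2, out.3, v3.2} {v3.1, v5.2} {v3.3} {v5.1}
composing C on (v1, v2, v3, v5, v4), with out.j its own outer ports: {out.1} {out.2} {out.3} {v1.1, v1.3, v2.1, v2.3, v3.2} {v1.2, v2.2} {v3.1, v5.2} {v3.3} {v4.1} {v4.2, v5.3} {v4.3} {v5.1}

{out.1} {out.2} {out.3} {v1.1, v1.3, v2.1, v2.3, v3.2} {v1.2, v2.2} {v3.1, v5.2} {v3.3} {v4.1} {v4.2, v5.3} {v4.3} {v5.1}


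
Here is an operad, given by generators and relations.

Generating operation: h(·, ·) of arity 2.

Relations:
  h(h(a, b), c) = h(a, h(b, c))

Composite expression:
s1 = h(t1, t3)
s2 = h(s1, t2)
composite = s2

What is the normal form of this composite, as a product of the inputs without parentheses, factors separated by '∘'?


t1 ∘ t3 ∘ t2

The h-tree's shape is irrelevant; the t-reading-order decides.
h(t1, t3) linearizes to t1 ∘ t3
h(h(t1, t3), t2) linearizes to t1 ∘ t3 ∘ t2


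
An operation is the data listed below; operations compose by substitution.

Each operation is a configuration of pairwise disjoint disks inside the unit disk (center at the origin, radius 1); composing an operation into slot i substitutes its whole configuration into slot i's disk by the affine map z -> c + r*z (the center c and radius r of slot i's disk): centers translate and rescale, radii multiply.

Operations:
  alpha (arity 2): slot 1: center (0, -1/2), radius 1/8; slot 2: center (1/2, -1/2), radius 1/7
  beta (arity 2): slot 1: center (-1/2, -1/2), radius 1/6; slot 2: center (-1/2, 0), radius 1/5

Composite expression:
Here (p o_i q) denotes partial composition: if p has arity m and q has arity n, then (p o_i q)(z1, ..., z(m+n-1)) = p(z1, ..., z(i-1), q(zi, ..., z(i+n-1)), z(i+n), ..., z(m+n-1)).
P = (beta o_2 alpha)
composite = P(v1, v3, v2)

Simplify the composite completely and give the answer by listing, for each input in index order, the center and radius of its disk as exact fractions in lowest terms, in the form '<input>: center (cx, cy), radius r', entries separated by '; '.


v1: center (-1/2, -1/2), radius 1/6; v2: center (-2/5, -1/10), radius 1/35; v3: center (-1/2, -1/10), radius 1/40

Below beta, radii multiply path by path; the v-disk centers shift.
v1: after 1 affine step, its disk has center (-1/2, -1/2), radius 1/6
v3: after 2 affine steps, its disk has center (-1/2, -1/10), radius 1/40
v2: after 2 affine steps, its disk has center (-2/5, -1/10), radius 1/35


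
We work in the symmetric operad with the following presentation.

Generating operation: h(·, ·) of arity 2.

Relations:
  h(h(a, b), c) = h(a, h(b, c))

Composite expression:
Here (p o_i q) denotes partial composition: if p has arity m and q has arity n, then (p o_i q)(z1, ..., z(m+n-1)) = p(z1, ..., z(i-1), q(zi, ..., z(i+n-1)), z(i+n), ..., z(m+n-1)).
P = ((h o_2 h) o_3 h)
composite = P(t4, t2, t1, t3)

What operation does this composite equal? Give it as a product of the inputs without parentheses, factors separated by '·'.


t4 · t2 · t1 · t3

Under associativity of h, the answer is the t's in reading order.
h(t1, t3) unparenthesizes to t1 · t3
h(t2, h(t1, t3)) unparenthesizes to t2 · t1 · t3
h(t4, h(t2, h(t1, t3))) unparenthesizes to t4 · t2 · t1 · t3


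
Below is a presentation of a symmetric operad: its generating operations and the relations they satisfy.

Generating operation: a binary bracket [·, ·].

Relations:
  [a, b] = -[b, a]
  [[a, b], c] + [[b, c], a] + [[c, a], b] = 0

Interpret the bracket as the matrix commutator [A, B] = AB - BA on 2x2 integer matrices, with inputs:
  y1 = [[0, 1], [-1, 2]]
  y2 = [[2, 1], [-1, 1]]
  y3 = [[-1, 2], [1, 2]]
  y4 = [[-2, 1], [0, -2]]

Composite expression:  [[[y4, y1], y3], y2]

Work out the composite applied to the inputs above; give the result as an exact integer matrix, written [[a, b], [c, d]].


[[-4, 2], [6, 4]]

[y4, y1] = [[-1, 2], [0, 1]]
[[y4, y1], y3] = [[2, 2], [2, -2]]
[[[y4, y1], y3], y2] = [[-4, 2], [6, 4]]


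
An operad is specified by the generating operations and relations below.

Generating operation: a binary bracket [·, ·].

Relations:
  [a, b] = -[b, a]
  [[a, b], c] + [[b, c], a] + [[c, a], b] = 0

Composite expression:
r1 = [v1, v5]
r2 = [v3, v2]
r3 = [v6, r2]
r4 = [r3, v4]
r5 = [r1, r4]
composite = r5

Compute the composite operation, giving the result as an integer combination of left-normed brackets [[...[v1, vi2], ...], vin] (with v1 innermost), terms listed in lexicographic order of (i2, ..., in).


[[[[[v1, v5], v2], v3], v6], v4] - [[[[[v1, v5], v3], v2], v6], v4] - [[[[[v1, v5], v4], v2], v3], v6] + [[[[[v1, v5], v4], v3], v2], v6] + [[[[[v1, v5], v4], v6], v2], v3] - [[[[[v1, v5], v4], v6], v3], v2] - [[[[[v1, v5], v6], v2], v3], v4] + [[[[[v1, v5], v6], v3], v2], v4]

A multilinear Lie element is pinned by v1-initial words (v1 innermost).
Composite bracket: [[v1, v5], [[v6, [v3, v2]], v4]]
Full expansion: 32 signed words from ab - ba (2^5 = 32).
Collect the words opening with v1:
  word v1v5v2v3v6v4 has sign +1, contributing +[[[[[v1, v5], v2], v3], v6], v4]
  word v1v5v3v2v6v4 has sign -1, contributing -[[[[[v1, v5], v3], v2], v6], v4]
  word v1v5v4v2v3v6 has sign -1, contributing -[[[[[v1, v5], v4], v2], v3], v6]
  word v1v5v4v3v2v6 has sign +1, contributing +[[[[[v1, v5], v4], v3], v2], v6]
  word v1v5v4v6v2v3 has sign +1, contributing +[[[[[v1, v5], v4], v6], v2], v3]
  word v1v5v4v6v3v2 has sign -1, contributing -[[[[[v1, v5], v4], v6], v3], v2]
  word v1v5v6v2v3v4 has sign -1, contributing -[[[[[v1, v5], v6], v2], v3], v4]
  word v1v5v6v3v2v4 has sign +1, contributing +[[[[[v1, v5], v6], v3], v2], v4]


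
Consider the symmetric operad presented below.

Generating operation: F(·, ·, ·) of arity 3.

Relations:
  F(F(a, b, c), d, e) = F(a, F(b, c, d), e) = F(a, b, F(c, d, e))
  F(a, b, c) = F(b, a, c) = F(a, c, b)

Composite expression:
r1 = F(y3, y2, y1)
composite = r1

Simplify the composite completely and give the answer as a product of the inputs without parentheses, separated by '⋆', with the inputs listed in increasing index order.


y1 ⋆ y2 ⋆ y3

Shape and order are irrelevant to F; the y-input set decides.
F(y3, y2, y1) reduces to y3 ⋆ y2 ⋆ y1
commutativity sorts the factors: y1 ⋆ y2 ⋆ y3


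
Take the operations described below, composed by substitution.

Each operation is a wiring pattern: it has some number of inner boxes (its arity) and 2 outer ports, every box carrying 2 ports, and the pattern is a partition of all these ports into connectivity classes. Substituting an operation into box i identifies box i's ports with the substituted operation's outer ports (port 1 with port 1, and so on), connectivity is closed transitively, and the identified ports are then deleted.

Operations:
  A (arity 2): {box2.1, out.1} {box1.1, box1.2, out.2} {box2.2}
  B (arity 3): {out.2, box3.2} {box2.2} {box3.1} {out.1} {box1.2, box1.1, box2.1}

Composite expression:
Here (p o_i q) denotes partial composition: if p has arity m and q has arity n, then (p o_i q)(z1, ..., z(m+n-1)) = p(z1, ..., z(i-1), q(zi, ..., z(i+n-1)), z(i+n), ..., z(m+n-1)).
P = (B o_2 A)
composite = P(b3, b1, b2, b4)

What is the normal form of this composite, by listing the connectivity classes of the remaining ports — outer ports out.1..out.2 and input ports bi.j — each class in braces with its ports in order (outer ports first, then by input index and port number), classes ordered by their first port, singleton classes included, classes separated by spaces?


{out.1} {out.2, b4.2} {b1.1, b1.2} {b2.1, b3.1, b3.2} {b2.2} {b4.1}

Treat the ports identified at B as solder joints: merge, then drop.
composing A on (b1, b2), with out.j its own outer ports: {out.1, b2.1} {out.2, b1.1, b1.2} {b2.2}
composing B on (b3, b1, b2, b4), with out.j its own outer ports: {out.1} {out.2, b4.2} {b1.1, b1.2} {b2.1, b3.1, b3.2} {b2.2} {b4.1}


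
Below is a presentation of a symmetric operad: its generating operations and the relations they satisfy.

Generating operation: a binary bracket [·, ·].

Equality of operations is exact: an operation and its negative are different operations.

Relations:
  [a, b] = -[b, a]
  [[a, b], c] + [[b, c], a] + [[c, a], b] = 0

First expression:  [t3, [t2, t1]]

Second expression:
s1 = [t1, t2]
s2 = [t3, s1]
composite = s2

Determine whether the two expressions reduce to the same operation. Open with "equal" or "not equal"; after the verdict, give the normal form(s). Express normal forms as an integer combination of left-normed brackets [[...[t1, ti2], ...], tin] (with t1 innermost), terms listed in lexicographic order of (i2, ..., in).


not equal: they reduce to [[t1, t2], t3] and -[[t1, t2], t3]

In normal form, the first expression is [[t1, t2], t3]
In normal form, the second expression is -[[t1, t2], t3]
Different reductions; not equal.


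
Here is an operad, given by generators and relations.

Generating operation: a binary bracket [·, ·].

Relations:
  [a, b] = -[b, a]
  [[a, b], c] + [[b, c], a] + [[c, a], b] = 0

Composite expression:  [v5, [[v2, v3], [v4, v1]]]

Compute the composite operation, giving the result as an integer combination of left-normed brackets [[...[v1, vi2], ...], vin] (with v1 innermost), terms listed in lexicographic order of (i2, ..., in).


-[[[[v1, v4], v2], v3], v5] + [[[[v1, v4], v3], v2], v5]

Skip Jacobi rewriting: expand, keep v1-initial words, read off terms.
Composite bracket: [v5, [[v2, v3], [v4, v1]]]
Full expansion: 16 signed words from ab - ba (2^4 = 16).
Only words starting with v1 matter:
  the word v1v4v2v3v5 carries sign -1 and contributes -[[[[v1, v4], v2], v3], v5]
  the word v1v4v3v2v5 carries sign +1 and contributes +[[[[v1, v4], v3], v2], v5]


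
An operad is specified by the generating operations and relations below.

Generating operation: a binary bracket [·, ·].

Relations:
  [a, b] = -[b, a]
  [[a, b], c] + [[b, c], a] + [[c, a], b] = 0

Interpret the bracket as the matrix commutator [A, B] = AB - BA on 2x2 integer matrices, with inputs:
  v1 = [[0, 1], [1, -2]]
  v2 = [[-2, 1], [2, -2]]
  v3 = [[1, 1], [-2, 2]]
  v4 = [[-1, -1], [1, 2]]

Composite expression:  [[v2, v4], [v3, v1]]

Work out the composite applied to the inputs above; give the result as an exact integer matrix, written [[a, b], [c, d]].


[[-27, -36], [-18, 27]]

[v2, v4] = [[3, 3], [-6, -3]]
[v3, v1] = [[3, -3], [-3, -3]]
[[v2, v4], [v3, v1]] = [[-27, -36], [-18, 27]]


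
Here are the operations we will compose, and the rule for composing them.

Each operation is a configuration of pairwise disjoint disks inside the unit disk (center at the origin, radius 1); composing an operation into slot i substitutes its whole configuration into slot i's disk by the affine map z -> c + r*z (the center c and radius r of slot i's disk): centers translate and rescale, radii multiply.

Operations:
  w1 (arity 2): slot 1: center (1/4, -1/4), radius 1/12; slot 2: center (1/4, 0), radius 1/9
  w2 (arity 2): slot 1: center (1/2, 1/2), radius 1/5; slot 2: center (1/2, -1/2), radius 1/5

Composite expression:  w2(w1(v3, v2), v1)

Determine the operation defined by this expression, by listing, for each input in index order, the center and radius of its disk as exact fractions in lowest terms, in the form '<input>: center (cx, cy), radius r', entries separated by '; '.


v1: center (1/2, -1/2), radius 1/5; v2: center (11/20, 1/2), radius 1/45; v3: center (11/20, 9/20), radius 1/60

Each v-disk chains the slot maps above it in w2; radii multiply.
input v3: applying the 2 nested substitutions gives center (11/20, 9/20), radius 1/60
input v2: applying the 2 nested substitutions gives center (11/20, 1/2), radius 1/45
input v1: applying the 1 nested substitution gives center (1/2, -1/2), radius 1/5


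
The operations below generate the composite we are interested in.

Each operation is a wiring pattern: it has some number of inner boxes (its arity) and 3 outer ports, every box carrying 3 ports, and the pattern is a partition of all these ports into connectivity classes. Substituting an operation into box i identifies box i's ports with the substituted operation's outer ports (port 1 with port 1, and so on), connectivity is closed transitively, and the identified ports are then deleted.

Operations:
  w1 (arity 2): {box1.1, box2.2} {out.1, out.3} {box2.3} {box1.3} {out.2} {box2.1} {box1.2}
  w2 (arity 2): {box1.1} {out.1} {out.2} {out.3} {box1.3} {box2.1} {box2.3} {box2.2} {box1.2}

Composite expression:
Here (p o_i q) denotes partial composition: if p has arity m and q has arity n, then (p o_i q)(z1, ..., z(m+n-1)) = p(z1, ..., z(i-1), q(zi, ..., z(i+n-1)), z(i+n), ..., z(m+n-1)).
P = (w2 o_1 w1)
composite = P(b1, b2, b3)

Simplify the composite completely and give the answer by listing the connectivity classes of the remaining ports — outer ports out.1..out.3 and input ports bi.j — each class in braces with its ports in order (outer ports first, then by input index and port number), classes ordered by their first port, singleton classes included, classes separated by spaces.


{out.1} {out.2} {out.3} {b1.1, b2.2} {b1.2} {b1.3} {b2.1} {b2.3} {b3.1} {b3.2} {b3.3}


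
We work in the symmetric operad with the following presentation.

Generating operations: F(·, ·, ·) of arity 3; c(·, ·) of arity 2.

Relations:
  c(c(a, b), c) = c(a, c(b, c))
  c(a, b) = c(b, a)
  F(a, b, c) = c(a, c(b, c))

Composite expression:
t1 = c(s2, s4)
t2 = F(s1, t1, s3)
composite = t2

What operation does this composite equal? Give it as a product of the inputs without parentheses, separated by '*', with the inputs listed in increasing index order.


s1 * s2 * s3 * s4

Key point: F commutes, so take the s-inputs in any fixed order.
c(s2, s4) spells out as s2 * s4
F(s1, c(s2, s4), s3) spells out as s1 * s2 * s4 * s3
reordering the factors by index: s1 * s2 * s3 * s4


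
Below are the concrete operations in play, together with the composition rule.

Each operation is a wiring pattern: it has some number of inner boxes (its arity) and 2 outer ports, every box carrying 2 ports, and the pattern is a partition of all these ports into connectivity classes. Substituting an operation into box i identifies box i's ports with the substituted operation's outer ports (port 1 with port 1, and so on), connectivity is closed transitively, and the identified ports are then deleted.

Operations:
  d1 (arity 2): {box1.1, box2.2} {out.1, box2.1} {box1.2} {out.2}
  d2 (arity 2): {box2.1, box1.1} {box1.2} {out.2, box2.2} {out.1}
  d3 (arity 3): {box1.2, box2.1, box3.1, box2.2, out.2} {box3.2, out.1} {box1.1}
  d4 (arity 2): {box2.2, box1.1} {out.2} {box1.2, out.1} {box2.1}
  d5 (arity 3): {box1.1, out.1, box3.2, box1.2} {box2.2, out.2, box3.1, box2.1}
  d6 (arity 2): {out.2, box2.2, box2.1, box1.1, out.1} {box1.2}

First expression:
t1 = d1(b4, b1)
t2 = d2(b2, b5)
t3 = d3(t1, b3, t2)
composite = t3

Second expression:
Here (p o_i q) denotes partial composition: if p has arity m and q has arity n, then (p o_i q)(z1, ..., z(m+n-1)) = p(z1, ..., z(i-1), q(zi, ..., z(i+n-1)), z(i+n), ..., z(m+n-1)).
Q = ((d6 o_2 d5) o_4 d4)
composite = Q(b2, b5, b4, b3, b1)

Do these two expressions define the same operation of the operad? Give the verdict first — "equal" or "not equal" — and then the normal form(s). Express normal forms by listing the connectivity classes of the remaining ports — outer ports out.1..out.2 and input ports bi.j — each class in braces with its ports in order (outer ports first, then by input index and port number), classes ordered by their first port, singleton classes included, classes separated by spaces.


not equal; the first gives {out.1, b5.2} {out.2, b3.1, b3.2} {b1.1} {b1.2, b4.1} {b2.1, b5.1} {b2.2} {b4.2} and the second {out.1, out.2, b2.1, b3.2, b4.1, b4.2, b5.1, b5.2} {b1.1} {b1.2, b3.1} {b2.2}


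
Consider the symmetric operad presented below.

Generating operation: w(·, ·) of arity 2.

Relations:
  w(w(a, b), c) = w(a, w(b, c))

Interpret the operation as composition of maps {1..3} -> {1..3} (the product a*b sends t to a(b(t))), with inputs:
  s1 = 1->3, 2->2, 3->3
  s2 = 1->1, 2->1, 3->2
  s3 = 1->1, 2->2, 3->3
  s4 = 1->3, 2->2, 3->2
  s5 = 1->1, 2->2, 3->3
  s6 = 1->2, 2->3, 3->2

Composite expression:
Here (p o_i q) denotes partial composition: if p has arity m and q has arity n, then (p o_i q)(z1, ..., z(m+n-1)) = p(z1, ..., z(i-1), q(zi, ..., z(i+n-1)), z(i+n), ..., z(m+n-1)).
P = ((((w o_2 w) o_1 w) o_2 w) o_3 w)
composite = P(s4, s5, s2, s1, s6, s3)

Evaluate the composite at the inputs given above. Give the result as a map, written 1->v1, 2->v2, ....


1->3, 2->2, 3->3

w(s2, s1) = 1->2, 2->1, 3->2
w(s5, w(s2, s1)) = 1->2, 2->1, 3->2
w(s4, w(s5, w(s2, s1))) = 1->2, 2->3, 3->2
w(s6, s3) = 1->2, 2->3, 3->2
w(w(s4, w(s5, w(s2, s1))), w(s6, s3)) = 1->3, 2->2, 3->3


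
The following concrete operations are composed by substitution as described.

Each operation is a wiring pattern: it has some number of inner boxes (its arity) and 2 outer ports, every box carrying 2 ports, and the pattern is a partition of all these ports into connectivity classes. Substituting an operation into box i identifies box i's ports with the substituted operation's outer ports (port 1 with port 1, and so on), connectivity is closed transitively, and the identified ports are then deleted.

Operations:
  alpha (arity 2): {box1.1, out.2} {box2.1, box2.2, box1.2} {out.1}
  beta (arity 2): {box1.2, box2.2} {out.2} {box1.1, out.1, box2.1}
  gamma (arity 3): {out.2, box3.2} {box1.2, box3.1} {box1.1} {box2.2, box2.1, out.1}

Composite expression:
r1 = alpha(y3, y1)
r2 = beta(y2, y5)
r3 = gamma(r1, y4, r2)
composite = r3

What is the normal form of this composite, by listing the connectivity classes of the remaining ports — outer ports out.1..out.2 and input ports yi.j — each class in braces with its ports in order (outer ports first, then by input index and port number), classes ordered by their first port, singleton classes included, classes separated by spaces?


{out.1, y4.1, y4.2} {out.2} {y1.1, y1.2, y3.2} {y2.1, y3.1, y5.1} {y2.2, y5.2}

Connectivity passes through glued gamma-boundaries; trace each wire chain.
composing alpha on (y3, y1), with out.j its own outer ports: {out.1} {out.2, y3.1} {y1.1, y1.2, y3.2}
composing beta on (y2, y5), with out.j its own outer ports: {out.1, y2.1, y5.1} {out.2} {y2.2, y5.2}
composing gamma on (y3, y1, y4, y2, y5), with out.j its own outer ports: {out.1, y4.1, y4.2} {out.2} {y1.1, y1.2, y3.2} {y2.1, y3.1, y5.1} {y2.2, y5.2}


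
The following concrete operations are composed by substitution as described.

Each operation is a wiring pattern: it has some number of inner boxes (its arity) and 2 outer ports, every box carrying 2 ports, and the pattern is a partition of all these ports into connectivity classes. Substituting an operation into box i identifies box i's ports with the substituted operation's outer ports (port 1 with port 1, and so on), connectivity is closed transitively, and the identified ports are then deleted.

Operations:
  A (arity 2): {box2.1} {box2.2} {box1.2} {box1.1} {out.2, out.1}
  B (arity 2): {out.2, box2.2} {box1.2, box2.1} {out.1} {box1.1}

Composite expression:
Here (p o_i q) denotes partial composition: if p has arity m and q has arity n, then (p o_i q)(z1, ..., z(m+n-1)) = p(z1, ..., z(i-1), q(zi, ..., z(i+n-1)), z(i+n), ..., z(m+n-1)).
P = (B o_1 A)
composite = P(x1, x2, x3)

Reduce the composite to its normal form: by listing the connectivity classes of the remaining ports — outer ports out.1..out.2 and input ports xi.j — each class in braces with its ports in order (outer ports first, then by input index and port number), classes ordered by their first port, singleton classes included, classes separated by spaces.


After gluing at B, chains via deleted ports link the x-ports.
after A, the pattern on (x1, x2) reads {out.1, out.2} {x1.1} {x1.2} {x2.1} {x2.2} (out.j = its outer ports)
after B, the pattern on (x1, x2, x3) reads {out.1} {out.2, x3.2} {x1.1} {x1.2} {x2.1} {x2.2} {x3.1} (out.j = its outer ports)

{out.1} {out.2, x3.2} {x1.1} {x1.2} {x2.1} {x2.2} {x3.1}


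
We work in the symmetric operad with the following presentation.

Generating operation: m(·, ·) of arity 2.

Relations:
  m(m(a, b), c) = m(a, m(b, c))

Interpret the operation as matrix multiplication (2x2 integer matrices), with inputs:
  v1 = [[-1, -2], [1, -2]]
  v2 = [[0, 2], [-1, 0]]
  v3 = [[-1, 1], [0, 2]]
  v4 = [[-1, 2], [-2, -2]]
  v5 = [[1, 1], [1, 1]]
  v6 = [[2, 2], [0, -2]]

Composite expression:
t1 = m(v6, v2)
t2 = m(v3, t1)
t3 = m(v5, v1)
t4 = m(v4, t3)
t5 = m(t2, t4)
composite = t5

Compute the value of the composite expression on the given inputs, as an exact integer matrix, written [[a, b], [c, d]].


[[0, -80], [0, -16]]

m(v6, v2) = [[-2, 4], [2, 0]]
m(v3, m(v6, v2)) = [[4, -4], [4, 0]]
m(v5, v1) = [[0, -4], [0, -4]]
m(v4, m(v5, v1)) = [[0, -4], [0, 16]]
m(m(v3, m(v6, v2)), m(v4, m(v5, v1))) = [[0, -80], [0, -16]]


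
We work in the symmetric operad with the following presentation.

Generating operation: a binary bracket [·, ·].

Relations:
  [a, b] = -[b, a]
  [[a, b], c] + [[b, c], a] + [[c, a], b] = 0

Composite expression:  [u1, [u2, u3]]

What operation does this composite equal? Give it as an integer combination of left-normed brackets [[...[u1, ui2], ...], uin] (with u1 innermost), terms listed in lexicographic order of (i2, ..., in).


In the tensor algebra, words opening u1 carry the u1-anchored form.
Composite bracket: [u1, [u2, u3]]
Full expansion: 4 signed words from ab - ba (2^2 = 4).
Keep just the words that open with u1:
  sign of u1u2u3 is +1, so it contributes +[[u1, u2], u3]
  sign of u1u3u2 is -1, so it contributes -[[u1, u3], u2]

[[u1, u2], u3] - [[u1, u3], u2]


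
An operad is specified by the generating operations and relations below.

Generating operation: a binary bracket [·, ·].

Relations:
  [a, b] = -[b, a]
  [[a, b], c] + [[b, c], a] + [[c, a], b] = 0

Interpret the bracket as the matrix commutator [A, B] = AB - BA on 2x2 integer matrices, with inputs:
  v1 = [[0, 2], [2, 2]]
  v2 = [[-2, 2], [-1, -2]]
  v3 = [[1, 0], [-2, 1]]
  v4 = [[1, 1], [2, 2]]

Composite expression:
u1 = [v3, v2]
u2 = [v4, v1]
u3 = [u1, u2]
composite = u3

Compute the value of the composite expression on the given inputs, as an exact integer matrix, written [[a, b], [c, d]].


[[0, 0], [16, 0]]

[v3, v2] = [[4, 0], [0, -4]]
[v4, v1] = [[-2, 0], [-2, 2]]
[[v3, v2], [v4, v1]] = [[0, 0], [16, 0]]


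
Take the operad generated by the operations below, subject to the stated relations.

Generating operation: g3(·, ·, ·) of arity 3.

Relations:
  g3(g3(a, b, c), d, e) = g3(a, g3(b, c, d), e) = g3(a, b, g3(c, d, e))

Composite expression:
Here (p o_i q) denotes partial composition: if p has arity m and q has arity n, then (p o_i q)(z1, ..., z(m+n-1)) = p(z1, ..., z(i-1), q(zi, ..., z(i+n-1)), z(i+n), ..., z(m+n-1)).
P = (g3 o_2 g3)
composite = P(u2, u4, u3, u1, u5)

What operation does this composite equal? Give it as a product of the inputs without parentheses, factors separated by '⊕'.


u2 ⊕ u4 ⊕ u3 ⊕ u1 ⊕ u5

All parenthesizations of g3 agree; list the u-inputs left to right.
g3(u4, u3, u1) reduces to u4 ⊕ u3 ⊕ u1
g3(u2, g3(u4, u3, u1), u5) reduces to u2 ⊕ u4 ⊕ u3 ⊕ u1 ⊕ u5


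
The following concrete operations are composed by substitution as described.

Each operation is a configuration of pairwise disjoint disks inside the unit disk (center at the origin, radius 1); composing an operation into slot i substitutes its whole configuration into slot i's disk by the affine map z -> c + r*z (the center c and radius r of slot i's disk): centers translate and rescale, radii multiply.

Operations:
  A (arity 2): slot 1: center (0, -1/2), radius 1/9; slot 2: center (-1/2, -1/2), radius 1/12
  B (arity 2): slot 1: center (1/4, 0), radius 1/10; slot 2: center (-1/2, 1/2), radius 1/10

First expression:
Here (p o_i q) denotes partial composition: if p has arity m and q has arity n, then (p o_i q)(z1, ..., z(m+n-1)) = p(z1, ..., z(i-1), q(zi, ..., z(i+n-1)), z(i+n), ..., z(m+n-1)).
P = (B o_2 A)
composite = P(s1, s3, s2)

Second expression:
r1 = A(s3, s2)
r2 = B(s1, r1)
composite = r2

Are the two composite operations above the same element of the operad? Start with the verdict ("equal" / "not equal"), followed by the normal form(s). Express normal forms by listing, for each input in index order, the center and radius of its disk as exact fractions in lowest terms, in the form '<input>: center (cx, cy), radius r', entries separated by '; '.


equal; both compose to s1: center (1/4, 0), radius 1/10; s2: center (-11/20, 9/20), radius 1/120; s3: center (-1/2, 9/20), radius 1/90

In normal form, the first expression is s1: center (1/4, 0), radius 1/10; s2: center (-11/20, 9/20), radius 1/120; s3: center (-1/2, 9/20), radius 1/90
In normal form, the second expression is s1: center (1/4, 0), radius 1/10; s2: center (-11/20, 9/20), radius 1/120; s3: center (-1/2, 9/20), radius 1/90
The forms coincide; equal.
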